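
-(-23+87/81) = 592/27 = 21.93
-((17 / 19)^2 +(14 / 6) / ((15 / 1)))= -15532/16245 = -0.96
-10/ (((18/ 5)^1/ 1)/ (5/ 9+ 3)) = -800/81 = -9.88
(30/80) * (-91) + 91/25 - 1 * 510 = -108097/200 = -540.48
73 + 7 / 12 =883/12 = 73.58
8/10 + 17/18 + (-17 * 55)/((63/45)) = -419651/630 = -666.11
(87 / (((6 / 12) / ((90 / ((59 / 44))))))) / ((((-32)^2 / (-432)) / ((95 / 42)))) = -36820575/3304 = -11144.24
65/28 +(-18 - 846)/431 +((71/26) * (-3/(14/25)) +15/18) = -453137/33618 = -13.48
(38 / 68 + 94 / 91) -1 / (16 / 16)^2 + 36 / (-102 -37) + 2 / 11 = 2434507/4730726 = 0.51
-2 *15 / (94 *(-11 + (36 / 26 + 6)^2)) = -2535/345779 = -0.01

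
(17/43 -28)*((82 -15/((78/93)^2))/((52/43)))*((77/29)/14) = -535558969/2038816 = -262.68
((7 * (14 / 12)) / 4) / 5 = 0.41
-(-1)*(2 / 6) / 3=1/9 = 0.11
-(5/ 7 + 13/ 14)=-1.64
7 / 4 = 1.75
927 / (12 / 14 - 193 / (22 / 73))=-142758/98491 = -1.45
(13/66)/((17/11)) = 13/102 = 0.13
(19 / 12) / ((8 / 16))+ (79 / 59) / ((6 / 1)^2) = 6805/2124 = 3.20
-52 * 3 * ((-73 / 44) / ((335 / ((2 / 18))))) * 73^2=457.46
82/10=41/5 = 8.20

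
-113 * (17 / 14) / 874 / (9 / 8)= -3842/27531 = -0.14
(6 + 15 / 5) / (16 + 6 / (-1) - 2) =9/8 = 1.12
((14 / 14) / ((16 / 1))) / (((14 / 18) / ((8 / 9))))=1/14 = 0.07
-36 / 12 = -3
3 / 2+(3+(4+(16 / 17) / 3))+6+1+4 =2021/102 = 19.81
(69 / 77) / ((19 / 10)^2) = 6900/27797 = 0.25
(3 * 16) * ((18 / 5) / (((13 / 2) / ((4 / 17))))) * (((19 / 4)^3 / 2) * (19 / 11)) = 7037334/12155 = 578.97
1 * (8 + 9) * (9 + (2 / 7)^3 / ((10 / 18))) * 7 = 263619/245 = 1076.00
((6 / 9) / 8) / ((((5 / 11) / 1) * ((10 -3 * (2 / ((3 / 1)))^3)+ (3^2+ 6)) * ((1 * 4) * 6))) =11/34720 = 0.00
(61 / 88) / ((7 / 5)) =305/616 = 0.50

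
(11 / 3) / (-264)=-1/72 = -0.01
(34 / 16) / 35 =17/280 = 0.06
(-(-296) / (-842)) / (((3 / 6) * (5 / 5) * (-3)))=0.23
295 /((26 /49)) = 14455/26 = 555.96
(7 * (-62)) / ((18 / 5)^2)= -33.49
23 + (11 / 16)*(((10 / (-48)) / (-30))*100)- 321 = -171373/576 = -297.52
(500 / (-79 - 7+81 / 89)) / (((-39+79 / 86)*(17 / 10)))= 1530800/16865071 = 0.09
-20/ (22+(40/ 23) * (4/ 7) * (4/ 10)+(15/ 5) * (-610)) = 805/72756 = 0.01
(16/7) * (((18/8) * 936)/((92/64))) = 539136/161 = 3348.67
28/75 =0.37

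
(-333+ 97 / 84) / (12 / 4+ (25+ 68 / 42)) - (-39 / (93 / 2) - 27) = 1283019/77128 = 16.63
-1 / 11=-0.09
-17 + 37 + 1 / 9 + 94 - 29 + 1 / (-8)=6119/72 = 84.99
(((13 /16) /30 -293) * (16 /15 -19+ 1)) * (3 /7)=17859629/8400 = 2126.15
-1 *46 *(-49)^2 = -110446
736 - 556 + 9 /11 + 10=2099/11 = 190.82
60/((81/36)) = 80/3 = 26.67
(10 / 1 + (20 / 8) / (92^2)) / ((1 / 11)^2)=20483485/16928 = 1210.04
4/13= 0.31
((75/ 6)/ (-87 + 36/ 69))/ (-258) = 575/1026324 = 0.00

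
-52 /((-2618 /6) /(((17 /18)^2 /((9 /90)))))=2210/2079 = 1.06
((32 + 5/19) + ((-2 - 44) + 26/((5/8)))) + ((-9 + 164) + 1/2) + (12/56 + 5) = 125404/665 = 188.58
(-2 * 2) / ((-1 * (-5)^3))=-4/125 = -0.03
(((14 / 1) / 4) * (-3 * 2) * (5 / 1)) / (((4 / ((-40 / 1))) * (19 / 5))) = 5250/19 = 276.32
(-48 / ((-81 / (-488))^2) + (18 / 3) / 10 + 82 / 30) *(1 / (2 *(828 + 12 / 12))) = -1901507/1813023 = -1.05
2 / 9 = 0.22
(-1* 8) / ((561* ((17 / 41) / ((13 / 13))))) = -328/9537 = -0.03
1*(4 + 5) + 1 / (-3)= 8.67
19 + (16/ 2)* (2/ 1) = 35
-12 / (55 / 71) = -852/55 = -15.49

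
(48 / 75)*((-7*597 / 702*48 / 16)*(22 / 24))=-30646/2925 = -10.48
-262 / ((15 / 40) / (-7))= 14672/3 = 4890.67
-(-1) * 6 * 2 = 12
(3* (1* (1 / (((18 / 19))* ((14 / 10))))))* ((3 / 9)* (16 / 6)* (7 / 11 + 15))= 65360/2079 = 31.44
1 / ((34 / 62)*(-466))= -31/7922 = 0.00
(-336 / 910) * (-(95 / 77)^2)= 43320/77077 = 0.56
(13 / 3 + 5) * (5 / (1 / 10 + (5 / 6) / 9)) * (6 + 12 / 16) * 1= 42525/26 = 1635.58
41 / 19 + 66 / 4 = 709/38 = 18.66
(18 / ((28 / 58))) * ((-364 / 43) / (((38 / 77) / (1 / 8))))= -261261/3268 = -79.95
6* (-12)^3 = -10368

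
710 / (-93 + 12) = -710/81 = -8.77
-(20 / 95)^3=-64/6859 = -0.01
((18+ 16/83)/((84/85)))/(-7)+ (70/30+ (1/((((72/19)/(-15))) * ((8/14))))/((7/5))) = -682539/130144 = -5.24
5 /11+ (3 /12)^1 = 31/44 = 0.70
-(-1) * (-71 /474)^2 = 5041/224676 = 0.02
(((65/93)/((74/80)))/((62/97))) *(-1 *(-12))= 504400/35557 = 14.19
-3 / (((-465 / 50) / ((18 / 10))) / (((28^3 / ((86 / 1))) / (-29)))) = -197568/38657 = -5.11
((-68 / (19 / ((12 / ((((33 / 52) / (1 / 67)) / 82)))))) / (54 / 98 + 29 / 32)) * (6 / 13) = -839344128/31996855 = -26.23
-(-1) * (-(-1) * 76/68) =19/17 = 1.12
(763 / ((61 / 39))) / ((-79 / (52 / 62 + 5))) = -36.05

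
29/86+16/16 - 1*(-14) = 1319/86 = 15.34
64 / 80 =4/5 = 0.80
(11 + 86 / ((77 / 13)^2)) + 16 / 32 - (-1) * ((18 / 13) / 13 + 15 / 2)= 21600987/1002001 = 21.56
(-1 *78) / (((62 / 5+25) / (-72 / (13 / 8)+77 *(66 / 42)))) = -29910/187 = -159.95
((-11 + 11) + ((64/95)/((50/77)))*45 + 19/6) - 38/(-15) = 52.39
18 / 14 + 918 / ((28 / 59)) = 27099/14 = 1935.64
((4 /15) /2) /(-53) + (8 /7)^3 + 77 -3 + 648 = 197284924/272685 = 723.49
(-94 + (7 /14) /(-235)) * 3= -132543/470 = -282.01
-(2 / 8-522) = 2087/4 = 521.75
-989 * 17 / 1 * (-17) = 285821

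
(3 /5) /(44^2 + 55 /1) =3/9955 = 0.00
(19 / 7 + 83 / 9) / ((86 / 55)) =20680/2709 = 7.63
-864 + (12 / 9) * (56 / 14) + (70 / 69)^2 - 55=-4345067/4761 = -912.64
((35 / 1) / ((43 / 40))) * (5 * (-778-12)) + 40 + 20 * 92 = -5449160/43 = -126724.65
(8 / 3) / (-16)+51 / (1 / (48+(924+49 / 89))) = 26486353/534 = 49599.91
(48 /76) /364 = 3/1729 = 0.00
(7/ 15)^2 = 49/225 = 0.22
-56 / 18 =-28/9 = -3.11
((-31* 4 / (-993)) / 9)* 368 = 45632/8937 = 5.11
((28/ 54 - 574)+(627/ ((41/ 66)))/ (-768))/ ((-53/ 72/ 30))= 407231255/17384 = 23425.64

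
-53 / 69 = -0.77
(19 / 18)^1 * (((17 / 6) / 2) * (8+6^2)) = 3553/54 = 65.80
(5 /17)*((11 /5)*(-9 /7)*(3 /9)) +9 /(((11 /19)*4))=18897/5236 = 3.61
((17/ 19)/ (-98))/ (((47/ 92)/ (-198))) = 154836/43757 = 3.54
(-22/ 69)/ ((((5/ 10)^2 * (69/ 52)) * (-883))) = 4576/4203963 = 0.00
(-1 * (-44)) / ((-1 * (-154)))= 2/7 = 0.29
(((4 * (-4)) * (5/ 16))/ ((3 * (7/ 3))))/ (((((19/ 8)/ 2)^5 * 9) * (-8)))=655360/155994237 = 0.00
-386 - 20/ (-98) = -385.80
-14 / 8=-7/4 = -1.75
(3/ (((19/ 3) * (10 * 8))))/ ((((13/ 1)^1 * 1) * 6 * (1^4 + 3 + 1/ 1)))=3/197600 = 0.00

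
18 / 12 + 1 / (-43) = 127/86 = 1.48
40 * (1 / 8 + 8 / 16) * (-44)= -1100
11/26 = 0.42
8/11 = 0.73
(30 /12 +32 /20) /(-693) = -41/6930 = -0.01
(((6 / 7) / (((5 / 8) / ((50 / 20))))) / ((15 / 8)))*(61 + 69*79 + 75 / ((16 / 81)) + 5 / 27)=10181156/945 = 10773.71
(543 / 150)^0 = 1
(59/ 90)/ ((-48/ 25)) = -295/864 = -0.34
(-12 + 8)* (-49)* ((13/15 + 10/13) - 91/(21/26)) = -1414532/65 = -21762.03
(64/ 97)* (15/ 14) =0.71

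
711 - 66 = 645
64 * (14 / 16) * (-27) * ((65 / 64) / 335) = -4.58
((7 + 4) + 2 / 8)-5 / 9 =385/36 = 10.69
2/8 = 1/4 = 0.25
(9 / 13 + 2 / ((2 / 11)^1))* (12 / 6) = 304/13 = 23.38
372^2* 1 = 138384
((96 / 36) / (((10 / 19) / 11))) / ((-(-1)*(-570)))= -0.10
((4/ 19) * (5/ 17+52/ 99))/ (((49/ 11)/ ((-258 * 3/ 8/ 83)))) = -8471/187663 = -0.05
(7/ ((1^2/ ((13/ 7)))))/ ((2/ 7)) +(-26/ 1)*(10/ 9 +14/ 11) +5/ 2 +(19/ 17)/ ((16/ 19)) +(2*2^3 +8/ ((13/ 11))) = 3541471/350064 = 10.12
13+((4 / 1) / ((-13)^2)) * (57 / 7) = 15607/1183 = 13.19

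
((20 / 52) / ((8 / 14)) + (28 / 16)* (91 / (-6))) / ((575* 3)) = -8071/538200 = -0.01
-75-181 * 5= -980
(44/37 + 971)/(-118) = -8.24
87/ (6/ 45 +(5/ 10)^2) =5220/23 = 226.96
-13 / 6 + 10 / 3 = 7/6 = 1.17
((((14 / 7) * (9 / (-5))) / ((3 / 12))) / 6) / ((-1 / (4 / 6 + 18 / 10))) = 148/25 = 5.92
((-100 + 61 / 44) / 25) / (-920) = 4339/1012000 = 0.00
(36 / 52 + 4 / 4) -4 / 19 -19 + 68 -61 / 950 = 622657/12350 = 50.42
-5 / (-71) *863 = 4315/71 = 60.77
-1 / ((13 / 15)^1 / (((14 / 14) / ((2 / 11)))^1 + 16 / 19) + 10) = -3615/36644 = -0.10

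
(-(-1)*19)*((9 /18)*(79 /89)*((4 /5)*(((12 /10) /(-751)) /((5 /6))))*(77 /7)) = -1188792/8354875 = -0.14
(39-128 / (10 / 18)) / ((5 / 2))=-76.56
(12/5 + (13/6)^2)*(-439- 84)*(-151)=100848521/180 = 560269.56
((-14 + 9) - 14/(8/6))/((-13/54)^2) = -45198/169 = -267.44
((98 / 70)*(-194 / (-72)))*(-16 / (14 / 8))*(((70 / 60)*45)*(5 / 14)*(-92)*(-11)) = -1963280/3 = -654426.67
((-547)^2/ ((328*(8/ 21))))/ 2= 6283389/5248 = 1197.29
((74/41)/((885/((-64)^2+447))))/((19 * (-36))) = -2849/210330 = -0.01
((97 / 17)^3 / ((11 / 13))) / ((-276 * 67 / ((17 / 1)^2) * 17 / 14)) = -83053243/29393034 = -2.83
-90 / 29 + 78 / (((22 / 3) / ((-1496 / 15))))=-154266/145 = -1063.90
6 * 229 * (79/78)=18091/13 = 1391.62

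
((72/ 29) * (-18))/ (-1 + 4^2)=-432/145 = -2.98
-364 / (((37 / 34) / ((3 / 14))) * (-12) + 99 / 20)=123760/19037 = 6.50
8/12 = 2/3 = 0.67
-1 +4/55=-51/55 = -0.93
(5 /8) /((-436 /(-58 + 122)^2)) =-640/109 = -5.87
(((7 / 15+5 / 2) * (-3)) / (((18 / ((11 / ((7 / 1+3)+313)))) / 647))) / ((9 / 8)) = -1266826/130815 = -9.68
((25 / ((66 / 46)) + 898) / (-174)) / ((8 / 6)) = -30209/7656 = -3.95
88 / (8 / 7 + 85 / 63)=5544/157 = 35.31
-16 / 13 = -1.23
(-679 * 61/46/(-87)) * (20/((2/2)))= 414190/2001 = 206.99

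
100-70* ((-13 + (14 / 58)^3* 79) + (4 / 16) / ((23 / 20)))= 514394150/560947 = 917.01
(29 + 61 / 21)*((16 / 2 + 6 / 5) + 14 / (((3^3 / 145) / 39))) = 17736776/189 = 93845.38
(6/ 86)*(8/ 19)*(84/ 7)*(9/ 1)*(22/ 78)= 9504/10621 = 0.89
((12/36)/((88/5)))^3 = 125/18399744 = 0.00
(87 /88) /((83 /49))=4263/7304 = 0.58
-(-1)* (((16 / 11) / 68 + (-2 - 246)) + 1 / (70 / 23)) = -3241739/13090 = -247.65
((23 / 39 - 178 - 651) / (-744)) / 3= 8077/21762 = 0.37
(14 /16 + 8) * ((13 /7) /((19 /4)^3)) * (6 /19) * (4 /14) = 88608/6385729 = 0.01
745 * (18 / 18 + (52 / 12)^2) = 14734.44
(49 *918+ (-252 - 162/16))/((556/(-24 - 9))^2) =389599551/2473088 = 157.54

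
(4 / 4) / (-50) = -1/50 = -0.02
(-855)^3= -625026375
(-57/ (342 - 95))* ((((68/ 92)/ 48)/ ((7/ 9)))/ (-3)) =51/33488 = 0.00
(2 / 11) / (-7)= -0.03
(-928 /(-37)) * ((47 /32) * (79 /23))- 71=47256/851 = 55.53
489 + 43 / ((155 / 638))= 665.99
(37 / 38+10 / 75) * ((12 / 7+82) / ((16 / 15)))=184883/2128 = 86.88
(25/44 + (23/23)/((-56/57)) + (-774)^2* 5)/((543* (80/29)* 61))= 877204267/26759040 = 32.78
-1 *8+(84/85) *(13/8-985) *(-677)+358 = 111904639/170 = 658262.58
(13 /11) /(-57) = -13/627 = -0.02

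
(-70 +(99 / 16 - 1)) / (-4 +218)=-1037/3424 = -0.30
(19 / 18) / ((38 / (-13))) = -13/36 = -0.36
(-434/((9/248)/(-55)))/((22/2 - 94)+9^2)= -2959880/9 = -328875.56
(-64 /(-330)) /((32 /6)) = 2/55 = 0.04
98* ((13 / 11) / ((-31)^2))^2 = 16562/111746041 = 0.00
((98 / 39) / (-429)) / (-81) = 98/1355211 = 0.00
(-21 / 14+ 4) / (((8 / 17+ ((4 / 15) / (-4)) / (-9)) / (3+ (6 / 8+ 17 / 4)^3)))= 734400/1097 = 669.46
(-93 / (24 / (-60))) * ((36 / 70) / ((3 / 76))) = 21204/7 = 3029.14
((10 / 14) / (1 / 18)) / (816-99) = 30/1673 = 0.02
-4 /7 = -0.57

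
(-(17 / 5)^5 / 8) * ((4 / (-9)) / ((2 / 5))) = 1419857/22500 = 63.10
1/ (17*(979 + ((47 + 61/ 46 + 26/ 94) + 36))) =2162/39091653 = 0.00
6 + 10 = 16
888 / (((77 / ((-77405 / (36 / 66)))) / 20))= -32731257.14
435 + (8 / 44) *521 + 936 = 16123/11 = 1465.73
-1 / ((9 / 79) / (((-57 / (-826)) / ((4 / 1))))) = -1501/9912 = -0.15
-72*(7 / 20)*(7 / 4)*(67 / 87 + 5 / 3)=-15582/145 = -107.46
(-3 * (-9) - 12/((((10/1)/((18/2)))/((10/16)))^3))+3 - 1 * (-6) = 34677/1024 = 33.86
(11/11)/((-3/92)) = -92/3 = -30.67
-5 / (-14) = 0.36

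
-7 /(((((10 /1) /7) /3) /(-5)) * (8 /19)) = 2793/16 = 174.56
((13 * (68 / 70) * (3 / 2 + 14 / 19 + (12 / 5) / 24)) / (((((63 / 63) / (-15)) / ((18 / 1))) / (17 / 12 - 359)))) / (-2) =-135337527/95 = -1424605.55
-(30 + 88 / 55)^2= -24964/25 = -998.56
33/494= 0.07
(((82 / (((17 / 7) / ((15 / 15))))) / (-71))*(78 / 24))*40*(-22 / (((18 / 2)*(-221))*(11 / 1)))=-11480/184671 = -0.06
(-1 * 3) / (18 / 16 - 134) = 0.02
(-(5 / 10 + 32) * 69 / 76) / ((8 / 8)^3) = -4485/152 = -29.51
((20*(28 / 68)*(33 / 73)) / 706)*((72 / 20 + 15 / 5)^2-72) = -328482/2190365 = -0.15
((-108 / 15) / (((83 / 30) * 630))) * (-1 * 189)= 324/415 = 0.78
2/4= 1/2 = 0.50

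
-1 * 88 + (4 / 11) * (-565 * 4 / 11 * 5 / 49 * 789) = -36184552/5929 = -6102.98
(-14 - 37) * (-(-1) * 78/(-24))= 663/4 = 165.75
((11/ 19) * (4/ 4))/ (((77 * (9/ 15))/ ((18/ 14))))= 15/931 = 0.02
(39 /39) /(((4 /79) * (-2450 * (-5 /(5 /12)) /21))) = 79/5600 = 0.01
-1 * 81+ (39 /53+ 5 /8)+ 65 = -6207/424 = -14.64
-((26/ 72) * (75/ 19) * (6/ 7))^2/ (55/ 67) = -1415375/778316 = -1.82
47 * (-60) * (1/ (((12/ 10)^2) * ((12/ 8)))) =-11750/9 = -1305.56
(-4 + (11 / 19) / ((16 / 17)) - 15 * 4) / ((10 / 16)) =-19269/190 = -101.42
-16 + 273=257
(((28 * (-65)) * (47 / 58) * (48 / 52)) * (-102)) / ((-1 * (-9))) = 447440/29 = 15428.97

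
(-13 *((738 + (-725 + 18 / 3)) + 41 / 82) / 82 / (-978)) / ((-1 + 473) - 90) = 169/20423248 = 0.00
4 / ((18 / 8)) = 16/9 = 1.78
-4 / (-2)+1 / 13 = 27/13 = 2.08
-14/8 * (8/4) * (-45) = 315/2 = 157.50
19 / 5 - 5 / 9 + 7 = 461/45 = 10.24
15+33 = 48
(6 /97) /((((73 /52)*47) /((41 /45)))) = 4264/4992105 = 0.00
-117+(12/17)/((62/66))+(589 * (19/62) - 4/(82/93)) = 2580517/43214 = 59.71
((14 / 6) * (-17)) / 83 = -119/249 = -0.48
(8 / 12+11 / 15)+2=17/5 = 3.40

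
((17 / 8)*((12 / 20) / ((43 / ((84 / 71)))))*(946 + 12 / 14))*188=95323896/15265 = 6244.61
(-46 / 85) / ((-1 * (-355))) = -46/30175 = 0.00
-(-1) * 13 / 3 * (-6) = -26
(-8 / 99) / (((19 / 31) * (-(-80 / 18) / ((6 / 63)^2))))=-124/460845 = 0.00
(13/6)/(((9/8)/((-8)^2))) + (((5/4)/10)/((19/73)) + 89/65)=33374011/266760 = 125.11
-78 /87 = -26/29 = -0.90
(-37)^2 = 1369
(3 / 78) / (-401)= -1/10426 = 0.00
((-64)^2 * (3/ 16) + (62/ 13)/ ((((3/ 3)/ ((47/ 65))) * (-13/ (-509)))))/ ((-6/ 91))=-34718971/2535 = -13695.85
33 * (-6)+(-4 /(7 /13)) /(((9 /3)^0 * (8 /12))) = -1464/7 = -209.14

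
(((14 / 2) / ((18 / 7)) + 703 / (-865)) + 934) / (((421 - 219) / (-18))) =-14572111/174730 = -83.40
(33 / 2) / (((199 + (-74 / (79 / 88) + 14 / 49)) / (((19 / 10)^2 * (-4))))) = -6587889/3231050 = -2.04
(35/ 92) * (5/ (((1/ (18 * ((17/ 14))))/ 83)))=317475/92 = 3450.82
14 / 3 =4.67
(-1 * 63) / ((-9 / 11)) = 77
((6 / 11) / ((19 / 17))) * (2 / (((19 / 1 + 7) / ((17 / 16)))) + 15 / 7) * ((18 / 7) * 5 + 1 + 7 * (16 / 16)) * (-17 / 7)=-204999549/3727724 = -54.99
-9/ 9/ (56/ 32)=-4/7 = -0.57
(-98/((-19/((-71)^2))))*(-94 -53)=-72620646/19 = -3822139.26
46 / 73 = 0.63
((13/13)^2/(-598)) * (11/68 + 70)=-367/3128 = -0.12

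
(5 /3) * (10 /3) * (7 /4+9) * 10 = 5375/9 = 597.22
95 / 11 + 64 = 799/11 = 72.64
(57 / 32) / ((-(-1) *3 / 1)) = 19/32 = 0.59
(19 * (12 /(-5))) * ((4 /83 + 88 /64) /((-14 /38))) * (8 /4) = 29241/83 = 352.30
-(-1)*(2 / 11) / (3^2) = 2/99 = 0.02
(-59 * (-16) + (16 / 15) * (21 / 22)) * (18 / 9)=103952/55 = 1890.04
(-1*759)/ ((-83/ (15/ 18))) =1265/166 = 7.62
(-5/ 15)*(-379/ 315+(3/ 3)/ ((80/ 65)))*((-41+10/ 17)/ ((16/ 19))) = -6.25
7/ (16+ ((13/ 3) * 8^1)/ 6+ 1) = 63/205 = 0.31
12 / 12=1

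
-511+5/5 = -510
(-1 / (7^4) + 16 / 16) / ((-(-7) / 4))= 0.57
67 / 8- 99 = -725/8 = -90.62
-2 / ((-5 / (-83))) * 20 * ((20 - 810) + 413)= 250328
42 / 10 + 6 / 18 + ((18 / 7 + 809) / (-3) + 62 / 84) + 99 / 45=-55241/210 = -263.05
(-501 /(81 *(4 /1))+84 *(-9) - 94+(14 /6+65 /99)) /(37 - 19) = -1008085/21384 = -47.14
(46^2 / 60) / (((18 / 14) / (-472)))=-1747816/135 = -12946.79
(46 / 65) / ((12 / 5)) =23/78 = 0.29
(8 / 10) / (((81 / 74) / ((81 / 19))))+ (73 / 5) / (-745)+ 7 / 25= 9558/2831 = 3.38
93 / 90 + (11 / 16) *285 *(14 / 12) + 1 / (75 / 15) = 110317/480 = 229.83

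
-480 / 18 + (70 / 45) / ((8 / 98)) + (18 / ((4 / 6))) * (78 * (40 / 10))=151495/18 = 8416.39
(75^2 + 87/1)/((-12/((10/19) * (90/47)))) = -428400/893 = -479.73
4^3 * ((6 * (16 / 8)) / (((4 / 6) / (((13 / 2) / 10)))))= 3744/5 = 748.80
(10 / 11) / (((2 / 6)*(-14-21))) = -0.08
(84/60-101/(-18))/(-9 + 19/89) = -0.80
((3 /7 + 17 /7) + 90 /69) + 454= 73764/161 = 458.16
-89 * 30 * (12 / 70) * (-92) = 294768/7 = 42109.71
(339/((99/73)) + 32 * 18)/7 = 27257/231 = 118.00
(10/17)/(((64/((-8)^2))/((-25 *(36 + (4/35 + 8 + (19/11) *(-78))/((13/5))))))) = 3177500/17017 = 186.73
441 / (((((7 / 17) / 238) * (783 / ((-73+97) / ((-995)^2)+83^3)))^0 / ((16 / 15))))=2352/5 = 470.40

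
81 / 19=4.26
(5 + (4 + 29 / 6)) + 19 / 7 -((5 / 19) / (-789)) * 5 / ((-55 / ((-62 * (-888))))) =34348145/2308614 = 14.88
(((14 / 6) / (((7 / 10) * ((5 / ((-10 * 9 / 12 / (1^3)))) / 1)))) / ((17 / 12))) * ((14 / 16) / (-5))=21/34 = 0.62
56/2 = 28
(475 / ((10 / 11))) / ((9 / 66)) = 11495/3 = 3831.67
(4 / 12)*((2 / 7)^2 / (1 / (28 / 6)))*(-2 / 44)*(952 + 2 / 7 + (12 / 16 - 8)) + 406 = 1943045/4851 = 400.55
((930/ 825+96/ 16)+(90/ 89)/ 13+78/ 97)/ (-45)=-49437448/277766775 = -0.18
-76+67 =-9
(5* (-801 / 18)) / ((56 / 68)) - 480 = -750.18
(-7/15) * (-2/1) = 14/15 = 0.93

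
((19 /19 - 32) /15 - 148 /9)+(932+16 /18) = 41147/45 = 914.38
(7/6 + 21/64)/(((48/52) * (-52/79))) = -22673/9216 = -2.46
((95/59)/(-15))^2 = 361/31329 = 0.01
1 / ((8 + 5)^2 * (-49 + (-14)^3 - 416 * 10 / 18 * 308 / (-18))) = 81/15900703 = 0.00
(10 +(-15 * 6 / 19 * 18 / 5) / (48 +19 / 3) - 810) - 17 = -2531221/3097 = -817.31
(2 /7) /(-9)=-2/63 = -0.03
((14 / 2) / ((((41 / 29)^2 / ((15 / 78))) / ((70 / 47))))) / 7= 147175/1027091 = 0.14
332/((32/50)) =2075/4 = 518.75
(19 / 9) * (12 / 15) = 76/45 = 1.69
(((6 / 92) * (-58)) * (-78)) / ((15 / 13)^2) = 127426/575 = 221.61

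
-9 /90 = -1/10 = -0.10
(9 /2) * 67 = 603/2 = 301.50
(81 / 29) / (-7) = -81/203 = -0.40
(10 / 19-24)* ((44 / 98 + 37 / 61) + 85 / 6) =-60877885/170373 = -357.32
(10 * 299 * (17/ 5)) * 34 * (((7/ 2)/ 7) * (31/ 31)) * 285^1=49254270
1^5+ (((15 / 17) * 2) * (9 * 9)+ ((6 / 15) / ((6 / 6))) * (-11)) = 11861/85 = 139.54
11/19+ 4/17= 0.81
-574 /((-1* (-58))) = -287/29 = -9.90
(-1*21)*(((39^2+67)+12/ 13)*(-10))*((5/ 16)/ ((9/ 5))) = 2259250/39 = 57929.49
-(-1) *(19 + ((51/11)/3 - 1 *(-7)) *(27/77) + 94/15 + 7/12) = 488659/16940 = 28.85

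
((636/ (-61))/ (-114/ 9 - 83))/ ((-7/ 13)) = -24804/122549 = -0.20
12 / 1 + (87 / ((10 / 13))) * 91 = 103041/10 = 10304.10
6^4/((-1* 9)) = -144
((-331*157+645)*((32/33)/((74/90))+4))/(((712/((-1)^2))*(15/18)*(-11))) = 81140082/1992265 = 40.73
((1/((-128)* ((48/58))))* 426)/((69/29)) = -59711/35328 = -1.69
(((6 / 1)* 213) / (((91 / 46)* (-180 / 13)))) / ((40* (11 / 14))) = -1633/1100 = -1.48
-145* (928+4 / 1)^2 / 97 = -1298458.56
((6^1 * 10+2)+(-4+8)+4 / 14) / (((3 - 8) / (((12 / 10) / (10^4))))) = -174/109375 = 0.00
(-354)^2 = 125316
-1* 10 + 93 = 83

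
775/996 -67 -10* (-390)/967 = -59896019/963132 = -62.19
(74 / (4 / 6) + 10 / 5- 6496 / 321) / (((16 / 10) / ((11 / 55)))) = 29777/2568 = 11.60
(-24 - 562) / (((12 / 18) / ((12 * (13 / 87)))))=-45708/29 = -1576.14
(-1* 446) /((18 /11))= -2453/9 = -272.56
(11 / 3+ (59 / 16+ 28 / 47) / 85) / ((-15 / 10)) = -712783/287640 = -2.48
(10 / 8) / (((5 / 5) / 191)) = 955/4 = 238.75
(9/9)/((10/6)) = 3/5 = 0.60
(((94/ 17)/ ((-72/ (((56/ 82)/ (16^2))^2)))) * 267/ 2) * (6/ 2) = -204967/936411136 = 0.00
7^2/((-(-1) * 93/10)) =490/93 = 5.27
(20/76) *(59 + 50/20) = 615/38 = 16.18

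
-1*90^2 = -8100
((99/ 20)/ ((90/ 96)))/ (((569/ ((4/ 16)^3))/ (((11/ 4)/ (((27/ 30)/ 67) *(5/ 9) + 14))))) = 24321/854410400 = 0.00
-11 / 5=-2.20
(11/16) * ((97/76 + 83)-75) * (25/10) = 38775/2432 = 15.94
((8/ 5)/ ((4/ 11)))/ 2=11/5 = 2.20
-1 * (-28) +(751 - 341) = 438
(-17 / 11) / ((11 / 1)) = -17/121 = -0.14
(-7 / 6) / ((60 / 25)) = -35/72 = -0.49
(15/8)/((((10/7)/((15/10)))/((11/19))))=693/608 = 1.14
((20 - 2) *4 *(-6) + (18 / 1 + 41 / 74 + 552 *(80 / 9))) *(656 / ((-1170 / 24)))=-261742688/4329 = -60462.62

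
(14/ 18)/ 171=7/1539 = 0.00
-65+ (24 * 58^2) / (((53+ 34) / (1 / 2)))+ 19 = 418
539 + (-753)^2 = 567548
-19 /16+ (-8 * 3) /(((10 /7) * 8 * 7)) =-119/80 = -1.49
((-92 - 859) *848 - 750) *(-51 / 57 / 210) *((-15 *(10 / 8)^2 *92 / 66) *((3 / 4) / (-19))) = 4435.26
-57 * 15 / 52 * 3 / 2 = -2565/104 = -24.66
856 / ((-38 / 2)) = -856/19 = -45.05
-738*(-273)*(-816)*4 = -657611136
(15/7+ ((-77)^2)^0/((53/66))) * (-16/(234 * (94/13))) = -1676/52311 = -0.03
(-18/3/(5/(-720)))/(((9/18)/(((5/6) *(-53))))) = -76320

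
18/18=1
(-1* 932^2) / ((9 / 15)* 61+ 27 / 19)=-20629820/903 = -22845.87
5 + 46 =51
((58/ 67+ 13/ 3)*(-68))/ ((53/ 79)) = -5613740/10653 = -526.96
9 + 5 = 14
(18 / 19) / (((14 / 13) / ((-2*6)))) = -1404/133 = -10.56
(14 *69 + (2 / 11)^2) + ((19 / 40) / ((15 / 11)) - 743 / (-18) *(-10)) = 553.60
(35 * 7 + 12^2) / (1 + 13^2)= 389/170 = 2.29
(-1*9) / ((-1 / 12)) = 108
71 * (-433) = -30743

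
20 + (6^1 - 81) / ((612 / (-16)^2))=-580/51 = -11.37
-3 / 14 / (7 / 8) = -12/49 = -0.24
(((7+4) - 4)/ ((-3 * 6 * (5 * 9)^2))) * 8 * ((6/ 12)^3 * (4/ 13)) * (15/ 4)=-7/31590 = 0.00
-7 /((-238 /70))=2.06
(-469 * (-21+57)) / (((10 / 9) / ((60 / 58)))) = -455868/29 = -15719.59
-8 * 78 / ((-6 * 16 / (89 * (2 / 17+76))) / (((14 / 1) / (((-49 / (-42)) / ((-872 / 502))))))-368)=301274256/177674233 = 1.70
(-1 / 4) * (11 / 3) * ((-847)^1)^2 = -7891499/12 = -657624.92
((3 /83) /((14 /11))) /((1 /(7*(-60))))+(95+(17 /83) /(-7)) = 48248/581 = 83.04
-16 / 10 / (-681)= 8/3405 = 0.00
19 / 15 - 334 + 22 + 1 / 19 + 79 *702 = 15716986/285 = 55147.32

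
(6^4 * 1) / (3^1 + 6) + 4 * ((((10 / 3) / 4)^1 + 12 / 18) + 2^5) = 278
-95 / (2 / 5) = -475/2 = -237.50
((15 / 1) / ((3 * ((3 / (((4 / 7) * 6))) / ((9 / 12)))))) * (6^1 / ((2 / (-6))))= -540/7 = -77.14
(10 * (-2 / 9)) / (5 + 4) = -20/81 = -0.25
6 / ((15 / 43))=86/5 = 17.20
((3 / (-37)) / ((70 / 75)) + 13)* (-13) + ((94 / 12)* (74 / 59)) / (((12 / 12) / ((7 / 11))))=-162999665/1008546 = -161.62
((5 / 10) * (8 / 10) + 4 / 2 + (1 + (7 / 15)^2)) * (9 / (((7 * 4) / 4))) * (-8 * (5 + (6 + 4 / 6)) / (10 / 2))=-6512/75 = -86.83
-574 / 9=-63.78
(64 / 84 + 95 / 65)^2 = 368449/74529 = 4.94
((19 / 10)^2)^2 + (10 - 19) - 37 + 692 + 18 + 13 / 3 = 681.37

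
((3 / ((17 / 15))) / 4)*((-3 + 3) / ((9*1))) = 0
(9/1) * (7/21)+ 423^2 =178932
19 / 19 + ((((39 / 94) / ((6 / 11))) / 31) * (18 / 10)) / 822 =7984789/7984360 = 1.00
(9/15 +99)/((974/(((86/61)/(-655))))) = -21414/97290425 = 0.00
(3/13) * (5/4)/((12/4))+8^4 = 212997/52 = 4096.10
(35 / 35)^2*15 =15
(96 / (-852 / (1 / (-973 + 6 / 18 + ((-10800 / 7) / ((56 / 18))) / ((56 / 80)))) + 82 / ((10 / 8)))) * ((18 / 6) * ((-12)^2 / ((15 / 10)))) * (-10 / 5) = -658560/17059261 = -0.04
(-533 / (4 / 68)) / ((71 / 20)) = -181220/71 = -2552.39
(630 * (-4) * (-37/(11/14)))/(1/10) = 13053600/11 = 1186690.91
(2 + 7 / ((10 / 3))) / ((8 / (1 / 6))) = 41/480 = 0.09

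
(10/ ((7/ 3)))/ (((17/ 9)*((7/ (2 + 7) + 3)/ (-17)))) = -1215/119 = -10.21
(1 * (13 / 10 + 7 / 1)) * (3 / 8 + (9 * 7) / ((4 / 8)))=83913/80 = 1048.91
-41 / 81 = -0.51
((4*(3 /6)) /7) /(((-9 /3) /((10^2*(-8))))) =1600/21 = 76.19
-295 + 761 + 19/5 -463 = 34/5 = 6.80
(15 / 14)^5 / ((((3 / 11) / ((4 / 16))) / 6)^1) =8353125/1075648 = 7.77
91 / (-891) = -91/891 = -0.10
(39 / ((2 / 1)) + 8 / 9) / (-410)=-367/7380 = -0.05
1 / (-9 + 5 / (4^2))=-16/139 = -0.12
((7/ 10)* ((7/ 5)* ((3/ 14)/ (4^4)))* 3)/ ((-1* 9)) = -7/25600 = 0.00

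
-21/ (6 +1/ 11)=-231/67 = -3.45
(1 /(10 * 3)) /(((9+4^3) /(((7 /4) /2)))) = 7/17520 = 0.00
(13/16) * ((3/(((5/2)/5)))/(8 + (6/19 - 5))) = 247/168 = 1.47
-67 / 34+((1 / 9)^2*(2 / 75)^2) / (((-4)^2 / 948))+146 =743734561/5163750 = 144.03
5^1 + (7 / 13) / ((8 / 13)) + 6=95/8 = 11.88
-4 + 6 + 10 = 12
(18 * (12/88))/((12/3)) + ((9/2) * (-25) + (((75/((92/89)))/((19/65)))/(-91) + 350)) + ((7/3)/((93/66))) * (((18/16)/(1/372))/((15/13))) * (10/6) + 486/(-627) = 83154143/67298 = 1235.61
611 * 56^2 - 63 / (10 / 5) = 3832129/2 = 1916064.50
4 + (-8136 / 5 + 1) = -8111/5 = -1622.20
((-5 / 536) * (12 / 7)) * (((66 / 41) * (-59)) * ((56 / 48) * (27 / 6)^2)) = 788535/21976 = 35.88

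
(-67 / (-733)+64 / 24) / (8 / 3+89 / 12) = 24260/88693 = 0.27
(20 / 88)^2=25/484 = 0.05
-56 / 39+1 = -17/39 = -0.44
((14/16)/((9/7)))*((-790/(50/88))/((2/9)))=-4258.10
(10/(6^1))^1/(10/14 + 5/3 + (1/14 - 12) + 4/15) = -350/1949 = -0.18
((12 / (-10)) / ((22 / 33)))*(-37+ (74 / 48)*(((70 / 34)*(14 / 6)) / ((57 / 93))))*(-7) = -313.95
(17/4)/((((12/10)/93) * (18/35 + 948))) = 0.35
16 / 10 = 8/5 = 1.60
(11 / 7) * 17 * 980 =26180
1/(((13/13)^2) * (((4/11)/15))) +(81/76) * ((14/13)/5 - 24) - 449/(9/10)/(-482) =181463081/10714860 = 16.94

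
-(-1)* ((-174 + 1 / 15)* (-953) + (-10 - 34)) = 2485717/15 = 165714.47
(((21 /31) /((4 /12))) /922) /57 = 21/543058 = 0.00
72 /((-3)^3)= -8/3 = -2.67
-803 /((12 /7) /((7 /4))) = -39347/48 = -819.73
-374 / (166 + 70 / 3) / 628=-561/178352 = 0.00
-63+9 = -54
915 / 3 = 305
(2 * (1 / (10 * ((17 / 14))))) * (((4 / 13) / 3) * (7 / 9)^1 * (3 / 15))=392/149175 = 0.00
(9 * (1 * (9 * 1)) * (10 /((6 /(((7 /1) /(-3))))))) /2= -315/2 = -157.50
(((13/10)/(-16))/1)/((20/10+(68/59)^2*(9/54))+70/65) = -1764867/71644160 = -0.02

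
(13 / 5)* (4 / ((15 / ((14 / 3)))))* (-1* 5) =-728/45 = -16.18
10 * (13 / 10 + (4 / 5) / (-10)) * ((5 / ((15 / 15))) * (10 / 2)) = 305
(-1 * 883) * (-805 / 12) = 710815/12 = 59234.58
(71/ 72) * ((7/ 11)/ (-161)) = -71/18216 = 0.00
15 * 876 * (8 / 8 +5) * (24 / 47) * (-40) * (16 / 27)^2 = -239206400/423 = -565499.76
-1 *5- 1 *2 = -7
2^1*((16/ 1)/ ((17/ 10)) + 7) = 558/17 = 32.82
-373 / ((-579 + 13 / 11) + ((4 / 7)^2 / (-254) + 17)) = 25532969/38389775 = 0.67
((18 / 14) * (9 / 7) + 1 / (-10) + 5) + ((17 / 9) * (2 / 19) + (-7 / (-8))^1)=2556229/335160 = 7.63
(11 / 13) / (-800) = -11/10400 = 0.00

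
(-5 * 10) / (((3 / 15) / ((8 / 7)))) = -2000/7 = -285.71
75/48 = 25/16 = 1.56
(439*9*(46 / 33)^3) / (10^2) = 10682626/99825 = 107.01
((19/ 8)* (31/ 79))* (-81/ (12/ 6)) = -47709/1264 = -37.74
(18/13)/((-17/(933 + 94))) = -1422/17 = -83.65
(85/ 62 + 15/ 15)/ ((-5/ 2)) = -147/155 = -0.95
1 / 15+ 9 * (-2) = -269/15 = -17.93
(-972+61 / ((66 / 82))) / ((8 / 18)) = -88725/44 = -2016.48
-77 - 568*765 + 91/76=-33029281/76 = -434595.80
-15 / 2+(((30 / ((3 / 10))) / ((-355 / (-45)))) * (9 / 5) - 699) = -97083/142 = -683.68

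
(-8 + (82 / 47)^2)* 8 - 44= -184780/2209 = -83.65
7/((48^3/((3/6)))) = 7/221184 = 0.00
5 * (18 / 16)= 45/8 = 5.62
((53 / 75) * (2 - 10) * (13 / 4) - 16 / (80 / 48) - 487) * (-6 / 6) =38623/75 = 514.97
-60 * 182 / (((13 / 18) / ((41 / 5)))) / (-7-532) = 17712/77 = 230.03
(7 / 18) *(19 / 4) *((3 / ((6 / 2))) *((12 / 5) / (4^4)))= 133/7680 = 0.02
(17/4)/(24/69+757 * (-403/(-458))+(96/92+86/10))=0.01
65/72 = 0.90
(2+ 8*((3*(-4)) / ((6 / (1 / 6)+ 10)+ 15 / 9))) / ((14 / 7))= -1/143 = -0.01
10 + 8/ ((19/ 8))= 13.37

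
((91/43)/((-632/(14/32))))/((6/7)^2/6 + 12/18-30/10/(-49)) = -93639/54352000 = 0.00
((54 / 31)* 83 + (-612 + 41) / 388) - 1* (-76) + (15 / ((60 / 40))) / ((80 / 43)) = 5400187/24056 = 224.48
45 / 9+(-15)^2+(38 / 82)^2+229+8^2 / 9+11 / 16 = 113047123/242064 = 467.01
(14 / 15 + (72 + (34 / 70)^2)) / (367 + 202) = 268897/2091075 = 0.13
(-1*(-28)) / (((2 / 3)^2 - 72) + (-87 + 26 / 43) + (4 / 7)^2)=-530964/2989031 = -0.18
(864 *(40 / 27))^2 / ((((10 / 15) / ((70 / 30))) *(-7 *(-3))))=819200/3 = 273066.67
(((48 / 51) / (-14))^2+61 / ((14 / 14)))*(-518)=-63927490/2023 = -31600.34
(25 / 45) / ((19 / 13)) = 0.38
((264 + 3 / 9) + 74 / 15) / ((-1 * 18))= -4039/270 = -14.96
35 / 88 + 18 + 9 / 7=19.68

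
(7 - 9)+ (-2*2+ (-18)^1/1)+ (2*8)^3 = 4072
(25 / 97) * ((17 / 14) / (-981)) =-425/1332198 = 0.00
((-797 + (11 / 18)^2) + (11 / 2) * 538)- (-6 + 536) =528889/324 = 1632.37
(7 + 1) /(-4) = -2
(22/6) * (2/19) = 22/57 = 0.39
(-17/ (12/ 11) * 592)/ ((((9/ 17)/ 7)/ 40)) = -131737760/27 = -4879176.30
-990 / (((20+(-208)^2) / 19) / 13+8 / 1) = -24453/4526 = -5.40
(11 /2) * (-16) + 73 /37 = -3183/37 = -86.03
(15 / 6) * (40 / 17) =100/17 = 5.88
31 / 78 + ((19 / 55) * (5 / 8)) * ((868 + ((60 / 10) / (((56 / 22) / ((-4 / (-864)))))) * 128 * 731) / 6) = 7391957/108108 = 68.38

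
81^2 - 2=6559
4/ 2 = 2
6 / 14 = 3/7 = 0.43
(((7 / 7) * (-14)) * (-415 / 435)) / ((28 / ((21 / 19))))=581/1102 = 0.53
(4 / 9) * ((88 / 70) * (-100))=-3520/63 = -55.87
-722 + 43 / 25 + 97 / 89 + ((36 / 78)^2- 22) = -278625912/376025 = -740.98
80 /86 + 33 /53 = 3539/2279 = 1.55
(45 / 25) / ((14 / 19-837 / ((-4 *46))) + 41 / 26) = 45448/173275 = 0.26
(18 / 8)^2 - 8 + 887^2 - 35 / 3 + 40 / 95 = 717520393/912 = 786754.82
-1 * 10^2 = -100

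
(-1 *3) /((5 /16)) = -48/5 = -9.60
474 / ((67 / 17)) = 8058/67 = 120.27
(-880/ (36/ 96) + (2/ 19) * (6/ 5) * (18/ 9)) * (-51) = 11368376/95 = 119667.12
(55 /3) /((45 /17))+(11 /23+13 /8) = 44857/4968 = 9.03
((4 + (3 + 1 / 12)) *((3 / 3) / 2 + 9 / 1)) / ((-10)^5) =-323/480000 = 0.00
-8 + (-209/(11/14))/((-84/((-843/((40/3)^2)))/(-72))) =429259/400 = 1073.15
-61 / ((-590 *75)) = 61/44250 = 0.00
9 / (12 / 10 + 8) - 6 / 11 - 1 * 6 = -2817/506 = -5.57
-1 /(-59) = 1/59 = 0.02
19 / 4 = 4.75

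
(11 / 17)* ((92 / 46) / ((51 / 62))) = 1364/867 = 1.57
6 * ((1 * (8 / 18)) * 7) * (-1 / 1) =-56/3 = -18.67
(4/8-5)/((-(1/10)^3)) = 4500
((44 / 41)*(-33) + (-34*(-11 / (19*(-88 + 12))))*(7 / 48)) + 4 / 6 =-16475639/473632 = -34.79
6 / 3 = 2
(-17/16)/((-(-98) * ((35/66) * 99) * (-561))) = 1/2716560 = 0.00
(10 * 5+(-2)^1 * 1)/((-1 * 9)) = -16/3 = -5.33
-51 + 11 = -40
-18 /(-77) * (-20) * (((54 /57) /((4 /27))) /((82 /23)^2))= -5784615/2459303 = -2.35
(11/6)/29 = 11/174 = 0.06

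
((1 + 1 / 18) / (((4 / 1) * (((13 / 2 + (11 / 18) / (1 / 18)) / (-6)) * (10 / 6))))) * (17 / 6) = -323/2100 = -0.15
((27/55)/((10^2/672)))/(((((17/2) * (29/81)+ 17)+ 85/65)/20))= 38211264/12365375 = 3.09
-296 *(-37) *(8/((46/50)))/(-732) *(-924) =168660800/1403 = 120214.40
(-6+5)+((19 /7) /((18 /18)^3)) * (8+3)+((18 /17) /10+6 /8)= 70717/2380 = 29.71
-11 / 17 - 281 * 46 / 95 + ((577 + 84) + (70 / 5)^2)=1163268/1615 = 720.29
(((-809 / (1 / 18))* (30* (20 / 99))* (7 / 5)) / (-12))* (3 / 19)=339780/209 = 1625.74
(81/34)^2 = 6561/1156 = 5.68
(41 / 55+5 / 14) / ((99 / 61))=17263/25410 = 0.68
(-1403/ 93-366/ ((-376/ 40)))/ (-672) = -104249/2937312 = -0.04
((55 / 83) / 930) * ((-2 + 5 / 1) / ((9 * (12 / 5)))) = 55/555768 = 0.00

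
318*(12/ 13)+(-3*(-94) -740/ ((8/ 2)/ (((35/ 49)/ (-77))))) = 577.25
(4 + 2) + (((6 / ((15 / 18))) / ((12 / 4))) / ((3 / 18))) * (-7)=-474/5 = -94.80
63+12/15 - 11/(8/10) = 1001/20 = 50.05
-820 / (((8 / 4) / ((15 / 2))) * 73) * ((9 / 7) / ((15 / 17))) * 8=-250920/511 = -491.04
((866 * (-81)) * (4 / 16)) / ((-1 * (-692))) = -35073/1384 = -25.34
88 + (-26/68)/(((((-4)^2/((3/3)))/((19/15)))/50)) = 70573/816 = 86.49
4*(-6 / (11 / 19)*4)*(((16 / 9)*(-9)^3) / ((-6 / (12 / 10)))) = -2363904/55 = -42980.07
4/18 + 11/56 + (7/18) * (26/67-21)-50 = -648313/11256 = -57.60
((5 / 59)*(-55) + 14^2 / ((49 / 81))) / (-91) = -3.51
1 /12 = 0.08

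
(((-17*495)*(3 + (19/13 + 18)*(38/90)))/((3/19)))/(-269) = 2222.36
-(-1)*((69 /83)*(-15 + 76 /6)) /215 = -0.01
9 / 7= 1.29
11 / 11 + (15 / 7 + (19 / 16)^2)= 8159/1792 = 4.55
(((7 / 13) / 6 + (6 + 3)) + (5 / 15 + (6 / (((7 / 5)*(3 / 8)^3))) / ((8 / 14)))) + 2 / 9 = 35537/234 = 151.87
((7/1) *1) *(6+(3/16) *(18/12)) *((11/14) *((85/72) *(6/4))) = 62645/1024 = 61.18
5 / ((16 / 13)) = 65/16 = 4.06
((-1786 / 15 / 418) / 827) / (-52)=47/7095660 = 0.00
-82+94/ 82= -80.85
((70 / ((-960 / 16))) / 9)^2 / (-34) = -49/99144 = 0.00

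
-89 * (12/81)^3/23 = -5696/452709 = -0.01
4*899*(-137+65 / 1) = -258912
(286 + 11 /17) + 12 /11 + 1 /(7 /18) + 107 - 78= 417976/1309 = 319.31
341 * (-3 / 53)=-1023/53 = -19.30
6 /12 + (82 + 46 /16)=683/8 = 85.38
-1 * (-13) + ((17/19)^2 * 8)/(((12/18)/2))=11629/361 = 32.21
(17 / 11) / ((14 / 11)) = 17/14 = 1.21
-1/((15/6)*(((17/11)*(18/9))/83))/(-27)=913/2295 = 0.40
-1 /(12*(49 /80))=-20/147 = -0.14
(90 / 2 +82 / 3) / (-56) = -1.29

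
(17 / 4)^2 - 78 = -959/16 = -59.94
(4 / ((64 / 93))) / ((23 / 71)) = 6603/368 = 17.94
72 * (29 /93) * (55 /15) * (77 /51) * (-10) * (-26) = 51091040/1581 = 32315.65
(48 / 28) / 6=2/7 = 0.29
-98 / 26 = -3.77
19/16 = 1.19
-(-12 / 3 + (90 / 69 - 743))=17151/23 = 745.70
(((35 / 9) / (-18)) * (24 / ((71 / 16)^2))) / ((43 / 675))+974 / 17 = 195895162/3684971 = 53.16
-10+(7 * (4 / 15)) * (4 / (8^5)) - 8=-552953/30720 = -18.00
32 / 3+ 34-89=-44.33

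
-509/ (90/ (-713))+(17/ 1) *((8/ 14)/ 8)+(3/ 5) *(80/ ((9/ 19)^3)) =38147024/8505 = 4485.25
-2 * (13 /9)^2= -338/81 = -4.17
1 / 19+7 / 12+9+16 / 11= 27815/2508 = 11.09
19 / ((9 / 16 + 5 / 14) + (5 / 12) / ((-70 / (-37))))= 6384/383 = 16.67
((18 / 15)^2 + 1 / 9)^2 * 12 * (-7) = -202.10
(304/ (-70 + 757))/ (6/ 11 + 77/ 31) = 103664/709671 = 0.15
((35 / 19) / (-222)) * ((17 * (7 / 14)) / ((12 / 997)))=-593215/101232 = -5.86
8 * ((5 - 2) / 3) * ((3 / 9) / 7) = 8/21 = 0.38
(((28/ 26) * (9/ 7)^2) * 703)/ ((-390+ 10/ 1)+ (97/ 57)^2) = -370015614/111494201 = -3.32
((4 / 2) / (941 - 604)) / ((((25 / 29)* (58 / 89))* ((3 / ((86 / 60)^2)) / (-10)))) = -0.07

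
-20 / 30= -2/3 = -0.67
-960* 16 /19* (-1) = 15360/19 = 808.42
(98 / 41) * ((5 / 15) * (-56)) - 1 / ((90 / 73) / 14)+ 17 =-71906/1845 = -38.97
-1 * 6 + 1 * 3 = -3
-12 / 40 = -3/10 = -0.30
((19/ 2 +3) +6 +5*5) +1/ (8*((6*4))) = 8353/192 = 43.51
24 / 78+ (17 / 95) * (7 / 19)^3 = 2682223/8470865 = 0.32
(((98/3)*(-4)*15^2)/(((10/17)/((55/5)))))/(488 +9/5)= -2748900/2449 = -1122.46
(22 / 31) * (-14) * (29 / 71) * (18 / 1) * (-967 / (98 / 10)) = 111050280/15407 = 7207.78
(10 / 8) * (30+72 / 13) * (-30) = -17325/13 = -1332.69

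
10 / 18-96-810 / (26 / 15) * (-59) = 3214658/117 = 27475.71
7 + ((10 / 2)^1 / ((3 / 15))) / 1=32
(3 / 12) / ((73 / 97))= 97/292 = 0.33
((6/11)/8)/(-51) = -1/748 = 0.00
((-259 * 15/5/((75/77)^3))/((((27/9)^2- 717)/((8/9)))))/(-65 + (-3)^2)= -0.02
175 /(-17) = -175/17 = -10.29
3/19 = 0.16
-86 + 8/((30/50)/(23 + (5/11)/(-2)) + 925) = -66419462/772397 = -85.99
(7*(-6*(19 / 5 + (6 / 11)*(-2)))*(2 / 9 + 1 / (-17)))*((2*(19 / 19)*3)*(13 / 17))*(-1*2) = 542360/3179 = 170.61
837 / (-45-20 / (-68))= -14229/760 = -18.72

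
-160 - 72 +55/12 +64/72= -8155/36 = -226.53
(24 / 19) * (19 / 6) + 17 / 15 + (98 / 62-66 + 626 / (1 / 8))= 2301152/465 = 4948.71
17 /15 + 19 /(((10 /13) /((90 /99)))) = 3892/165 = 23.59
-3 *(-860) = 2580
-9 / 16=-0.56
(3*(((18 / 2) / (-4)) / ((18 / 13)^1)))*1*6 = -117/4 = -29.25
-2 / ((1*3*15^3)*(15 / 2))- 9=-1366879/151875 = -9.00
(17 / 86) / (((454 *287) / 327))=5559/11205628 = 0.00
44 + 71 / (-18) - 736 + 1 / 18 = -6263/9 = -695.89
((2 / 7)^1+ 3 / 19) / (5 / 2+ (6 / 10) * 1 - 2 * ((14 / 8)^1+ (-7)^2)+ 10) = -295/58786 = -0.01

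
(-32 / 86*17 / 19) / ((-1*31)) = 272/25327 = 0.01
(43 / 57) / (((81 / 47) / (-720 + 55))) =-291.09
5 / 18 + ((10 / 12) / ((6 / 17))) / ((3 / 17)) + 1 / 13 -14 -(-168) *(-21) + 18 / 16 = -9904211/2808 = -3527.14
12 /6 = 2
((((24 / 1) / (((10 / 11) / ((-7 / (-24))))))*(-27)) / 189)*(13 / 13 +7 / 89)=-528/445 = -1.19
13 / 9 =1.44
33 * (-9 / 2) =-297/2 = -148.50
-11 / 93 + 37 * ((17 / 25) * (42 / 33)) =815933/25575 = 31.90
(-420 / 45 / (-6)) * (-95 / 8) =-18.47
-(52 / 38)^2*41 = -27716/361 = -76.78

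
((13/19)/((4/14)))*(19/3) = 91/6 = 15.17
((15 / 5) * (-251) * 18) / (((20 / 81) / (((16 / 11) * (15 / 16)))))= -1646811/22 = -74855.05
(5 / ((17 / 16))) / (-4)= -20/17 = -1.18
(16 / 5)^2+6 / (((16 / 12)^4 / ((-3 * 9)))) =-131257/3200 = -41.02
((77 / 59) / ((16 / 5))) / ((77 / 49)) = 245/944 = 0.26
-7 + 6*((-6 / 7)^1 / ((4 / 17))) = -202/7 = -28.86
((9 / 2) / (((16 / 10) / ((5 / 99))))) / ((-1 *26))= -25/4576 = -0.01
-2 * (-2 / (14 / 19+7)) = 76/147 = 0.52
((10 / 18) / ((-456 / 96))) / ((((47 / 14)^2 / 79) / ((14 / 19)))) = -4335520/7177041 = -0.60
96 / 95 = 1.01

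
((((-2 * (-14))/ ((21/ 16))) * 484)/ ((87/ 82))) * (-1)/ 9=-2540032/2349 = -1081.32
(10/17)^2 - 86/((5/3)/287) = -21398794/1445 = -14808.85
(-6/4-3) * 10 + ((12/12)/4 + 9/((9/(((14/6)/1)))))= -509/12 = -42.42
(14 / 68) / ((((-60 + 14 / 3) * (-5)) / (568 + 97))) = 2793/5644 = 0.49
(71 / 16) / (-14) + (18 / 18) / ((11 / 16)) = 2803/2464 = 1.14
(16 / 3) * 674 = 10784/3 = 3594.67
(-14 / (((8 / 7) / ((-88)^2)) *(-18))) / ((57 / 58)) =2751056/513 = 5362.68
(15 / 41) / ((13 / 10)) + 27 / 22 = 17691/11726 = 1.51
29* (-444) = -12876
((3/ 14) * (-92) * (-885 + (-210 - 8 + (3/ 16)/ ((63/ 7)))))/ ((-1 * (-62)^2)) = -1217689/215264 = -5.66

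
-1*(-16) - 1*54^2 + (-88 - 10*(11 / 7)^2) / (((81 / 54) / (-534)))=1823732/49 = 37219.02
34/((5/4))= 136/5 = 27.20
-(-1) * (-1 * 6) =-6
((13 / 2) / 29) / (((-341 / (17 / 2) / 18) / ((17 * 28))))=-473382/9889 = -47.87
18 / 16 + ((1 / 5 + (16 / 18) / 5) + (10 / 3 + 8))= 12.84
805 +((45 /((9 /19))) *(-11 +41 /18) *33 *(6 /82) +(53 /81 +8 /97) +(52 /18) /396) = -470518117/393723 = -1195.05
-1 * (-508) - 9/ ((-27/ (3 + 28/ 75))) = 114553/225 = 509.12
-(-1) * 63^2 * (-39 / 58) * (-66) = 5108103/29 = 176141.48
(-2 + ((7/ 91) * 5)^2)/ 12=-313/2028 = -0.15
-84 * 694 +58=-58238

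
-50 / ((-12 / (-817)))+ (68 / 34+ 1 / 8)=-81649/24 = -3402.04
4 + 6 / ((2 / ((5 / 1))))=19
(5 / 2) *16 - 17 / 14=543/14 = 38.79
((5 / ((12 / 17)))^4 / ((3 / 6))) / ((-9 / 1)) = -52200625/93312 = -559.42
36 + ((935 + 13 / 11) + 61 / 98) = 1048683/1078 = 972.80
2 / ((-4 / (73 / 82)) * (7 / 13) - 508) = -949/242194 = 0.00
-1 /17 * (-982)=982/17 = 57.76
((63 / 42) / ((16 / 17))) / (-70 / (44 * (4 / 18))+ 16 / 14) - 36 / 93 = -17625/27032 = -0.65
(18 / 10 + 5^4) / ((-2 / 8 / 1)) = -12536/5 = -2507.20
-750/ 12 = -125/2 = -62.50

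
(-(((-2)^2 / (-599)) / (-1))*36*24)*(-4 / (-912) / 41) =-288/466621 = 0.00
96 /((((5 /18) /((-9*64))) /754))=-750477312/5 = -150095462.40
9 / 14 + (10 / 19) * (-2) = -109/266 = -0.41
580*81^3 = 308235780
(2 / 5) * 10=4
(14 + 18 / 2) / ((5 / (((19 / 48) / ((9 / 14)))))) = 3059/1080 = 2.83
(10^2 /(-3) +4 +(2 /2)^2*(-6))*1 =-106/3 = -35.33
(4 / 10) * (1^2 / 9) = 2/45 = 0.04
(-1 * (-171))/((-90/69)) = -1311/10 = -131.10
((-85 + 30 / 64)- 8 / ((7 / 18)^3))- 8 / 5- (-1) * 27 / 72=-12171263/54880 = -221.78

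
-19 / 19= -1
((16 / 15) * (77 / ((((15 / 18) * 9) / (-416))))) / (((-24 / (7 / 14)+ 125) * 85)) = -13312/19125 = -0.70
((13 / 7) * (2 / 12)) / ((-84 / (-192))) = 104/147 = 0.71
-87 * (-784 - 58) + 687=73941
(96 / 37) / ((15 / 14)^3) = 87808/41625 = 2.11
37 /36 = 1.03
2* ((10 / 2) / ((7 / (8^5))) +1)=327694/7 = 46813.43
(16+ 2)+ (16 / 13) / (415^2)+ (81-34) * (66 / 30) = 271805511/2238925 = 121.40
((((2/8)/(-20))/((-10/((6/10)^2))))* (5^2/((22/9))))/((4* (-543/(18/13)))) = -243/82825600 = 0.00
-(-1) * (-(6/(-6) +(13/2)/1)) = -11/2 = -5.50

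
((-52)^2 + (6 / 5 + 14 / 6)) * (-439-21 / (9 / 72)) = -24652091/15 = -1643472.73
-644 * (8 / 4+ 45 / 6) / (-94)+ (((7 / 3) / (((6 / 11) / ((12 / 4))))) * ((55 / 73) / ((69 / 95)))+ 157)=235.40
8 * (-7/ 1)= -56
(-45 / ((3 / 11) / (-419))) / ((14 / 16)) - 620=548740/7 = 78391.43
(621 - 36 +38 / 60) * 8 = 70276/15 = 4685.07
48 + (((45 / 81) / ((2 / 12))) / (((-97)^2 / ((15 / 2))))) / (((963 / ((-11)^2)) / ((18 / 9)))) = 434927666/9060867 = 48.00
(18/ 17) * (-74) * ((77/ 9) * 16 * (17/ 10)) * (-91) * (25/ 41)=41481440/41 = 1011742.44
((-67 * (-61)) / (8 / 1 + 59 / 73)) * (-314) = -93682214/643 = -145695.51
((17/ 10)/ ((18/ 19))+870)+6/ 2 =157463/180 = 874.79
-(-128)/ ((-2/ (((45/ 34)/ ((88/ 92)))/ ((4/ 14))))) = -57960/187 = -309.95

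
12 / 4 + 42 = 45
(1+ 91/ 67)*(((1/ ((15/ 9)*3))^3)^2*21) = 3318/1046875 = 0.00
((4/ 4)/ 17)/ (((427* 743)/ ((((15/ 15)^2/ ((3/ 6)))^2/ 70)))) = 2/188770295 = 0.00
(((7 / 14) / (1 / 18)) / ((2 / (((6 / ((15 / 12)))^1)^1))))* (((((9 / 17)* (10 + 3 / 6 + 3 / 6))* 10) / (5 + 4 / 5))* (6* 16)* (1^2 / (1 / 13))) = 133436160/493 = 270661.58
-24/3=-8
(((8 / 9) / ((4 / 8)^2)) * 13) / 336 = 26/189 = 0.14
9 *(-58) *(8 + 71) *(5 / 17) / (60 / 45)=-309285/34 = -9096.62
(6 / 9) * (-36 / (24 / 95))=-95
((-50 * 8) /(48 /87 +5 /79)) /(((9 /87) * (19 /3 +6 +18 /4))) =-53151200/142309 = -373.49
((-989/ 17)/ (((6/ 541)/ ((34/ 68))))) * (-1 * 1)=535049/204 = 2622.79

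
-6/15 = -2/5 = -0.40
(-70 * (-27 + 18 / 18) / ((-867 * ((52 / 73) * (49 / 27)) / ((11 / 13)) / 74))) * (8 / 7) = -21391920/184093 = -116.20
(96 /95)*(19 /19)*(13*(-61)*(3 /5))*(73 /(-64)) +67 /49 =25592699/46550 = 549.79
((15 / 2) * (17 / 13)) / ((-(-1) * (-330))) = -17/572 = -0.03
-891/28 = -31.82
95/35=19/7 = 2.71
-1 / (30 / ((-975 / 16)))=2.03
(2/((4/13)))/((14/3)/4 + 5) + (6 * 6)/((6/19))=4257/37 = 115.05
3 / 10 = 0.30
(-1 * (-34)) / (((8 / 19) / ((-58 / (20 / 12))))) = -2810.10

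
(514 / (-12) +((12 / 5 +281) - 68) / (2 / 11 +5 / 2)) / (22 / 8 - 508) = -3086/41595 = -0.07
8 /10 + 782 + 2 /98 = 191791/245 = 782.82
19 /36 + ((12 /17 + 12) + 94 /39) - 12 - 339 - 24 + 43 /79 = -225521815/628524 = -358.81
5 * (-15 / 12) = -25/4 = -6.25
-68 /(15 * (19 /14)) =-952/285 = -3.34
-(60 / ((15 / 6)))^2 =-576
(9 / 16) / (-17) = -9/272 = -0.03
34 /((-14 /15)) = -255/7 = -36.43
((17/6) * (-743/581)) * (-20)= 126310/1743 = 72.47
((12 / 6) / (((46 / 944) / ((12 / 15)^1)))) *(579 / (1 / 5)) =2186304/23 = 95056.70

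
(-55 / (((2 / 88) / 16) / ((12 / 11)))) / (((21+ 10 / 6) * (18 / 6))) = -10560/17 = -621.18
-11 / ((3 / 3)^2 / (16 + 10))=-286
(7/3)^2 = 5.44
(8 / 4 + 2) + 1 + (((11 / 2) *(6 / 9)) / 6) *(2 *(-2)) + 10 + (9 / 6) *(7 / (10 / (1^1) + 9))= 4483/342 = 13.11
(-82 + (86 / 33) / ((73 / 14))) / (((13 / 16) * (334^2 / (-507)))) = 10209368/22394867 = 0.46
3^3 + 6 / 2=30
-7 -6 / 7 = -55/7 = -7.86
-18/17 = -1.06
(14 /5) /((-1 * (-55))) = 14/275 = 0.05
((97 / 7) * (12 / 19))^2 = 1354896/17689 = 76.60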